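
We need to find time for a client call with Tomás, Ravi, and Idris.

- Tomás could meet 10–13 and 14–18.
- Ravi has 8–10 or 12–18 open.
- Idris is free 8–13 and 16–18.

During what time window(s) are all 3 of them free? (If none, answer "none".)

12:00-13:00, 16:00-18:00

Tomás ∩ Ravi: 12:00-13:00, 14:00-18:00.
Tomás ∩ Ravi ∩ Idris: 12:00-13:00, 16:00-18:00.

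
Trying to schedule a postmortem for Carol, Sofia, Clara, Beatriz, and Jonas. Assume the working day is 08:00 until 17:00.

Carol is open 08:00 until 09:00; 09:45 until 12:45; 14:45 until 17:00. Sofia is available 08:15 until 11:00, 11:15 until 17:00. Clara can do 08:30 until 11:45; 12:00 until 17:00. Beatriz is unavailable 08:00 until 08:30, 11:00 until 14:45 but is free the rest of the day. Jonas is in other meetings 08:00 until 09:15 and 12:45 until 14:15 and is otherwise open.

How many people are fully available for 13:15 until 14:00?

Carol free: 08:00-09:00, 09:45-12:45, 14:45-17:00.
Sofia free: 08:15-11:00, 11:15-17:00.
Clara free: 08:30-11:45, 12:00-17:00.
Beatriz free: 08:30-11:00, 14:45-17:00 (invert busy blocks within the working day).
Jonas free: 09:15-12:45, 14:15-17:00 (invert busy blocks within the working day).
Sofia and Clara can make the full 13:15-14:00 slot — that's 2.

2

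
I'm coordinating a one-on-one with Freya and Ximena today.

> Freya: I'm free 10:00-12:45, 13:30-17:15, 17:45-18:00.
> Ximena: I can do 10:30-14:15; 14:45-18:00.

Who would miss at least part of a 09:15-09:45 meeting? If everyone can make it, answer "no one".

Freya: not fully free for 09:15-09:45. Ximena: not fully free for 09:15-09:45.

Freya, Ximena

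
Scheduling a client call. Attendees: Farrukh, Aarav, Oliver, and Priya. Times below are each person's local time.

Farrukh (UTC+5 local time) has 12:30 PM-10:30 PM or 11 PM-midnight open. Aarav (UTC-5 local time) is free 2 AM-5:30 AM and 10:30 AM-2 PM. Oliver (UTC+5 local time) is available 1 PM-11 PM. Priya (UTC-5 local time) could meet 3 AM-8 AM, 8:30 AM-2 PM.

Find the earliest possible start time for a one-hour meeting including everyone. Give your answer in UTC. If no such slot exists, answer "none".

08:00

Farrukh in UTC: 07:30-17:30, 18:00-19:00 (subtract 5h to convert from UTC+5).
Aarav in UTC: 07:00-10:30, 15:30-19:00 (add 5h to convert from UTC-5).
Oliver in UTC: 08:00-18:00 (subtract 5h to convert from UTC+5).
Priya in UTC: 08:00-13:00, 13:30-19:00 (add 5h to convert from UTC-5).
Farrukh ∩ Aarav: 07:30-10:30, 15:30-17:30, 18:00-19:00.
Farrukh ∩ Aarav ∩ Oliver: 08:00-10:30, 15:30-17:30.
Farrukh ∩ Aarav ∩ Oliver ∩ Priya: 08:00-10:30, 15:30-17:30.
The first common window of at least 60 minutes is 08:00-10:30, so the earliest start is 08:00.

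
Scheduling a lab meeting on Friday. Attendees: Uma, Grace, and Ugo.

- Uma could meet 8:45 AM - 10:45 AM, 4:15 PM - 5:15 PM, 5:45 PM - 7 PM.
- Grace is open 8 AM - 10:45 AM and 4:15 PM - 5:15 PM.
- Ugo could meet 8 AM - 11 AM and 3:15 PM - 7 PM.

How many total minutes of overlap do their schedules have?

180

Uma ∩ Grace: 08:45-10:45, 16:15-17:15.
Uma ∩ Grace ∩ Ugo: 08:45-10:45, 16:15-17:15.
Summing the common windows: 120 + 60 = 180 minutes.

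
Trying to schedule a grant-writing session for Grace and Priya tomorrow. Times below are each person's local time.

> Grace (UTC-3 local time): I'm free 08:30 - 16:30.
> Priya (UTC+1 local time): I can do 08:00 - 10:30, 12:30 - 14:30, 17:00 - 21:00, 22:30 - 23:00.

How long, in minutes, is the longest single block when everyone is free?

Grace in UTC: 11:30-19:30 (add 3h to convert from UTC-3).
Priya in UTC: 07:00-09:30, 11:30-13:30, 16:00-20:00, 21:30-22:00 (subtract 1h to convert from UTC+1).
Grace ∩ Priya: 11:30-13:30, 16:00-19:30.
So the common availability across everyone is 11:30-13:30, 16:00-19:30.
The longest is 16:00-19:30 at 210 minutes.

210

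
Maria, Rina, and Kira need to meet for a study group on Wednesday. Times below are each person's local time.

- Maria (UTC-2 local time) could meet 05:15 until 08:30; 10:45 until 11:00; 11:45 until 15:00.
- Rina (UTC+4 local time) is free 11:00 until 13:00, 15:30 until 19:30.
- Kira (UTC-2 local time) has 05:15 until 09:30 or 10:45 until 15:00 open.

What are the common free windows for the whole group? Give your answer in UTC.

Maria in UTC: 07:15-10:30, 12:45-13:00, 13:45-17:00 (add 2h to convert from UTC-2).
Rina in UTC: 07:00-09:00, 11:30-15:30 (subtract 4h to convert from UTC+4).
Kira in UTC: 07:15-11:30, 12:45-17:00 (add 2h to convert from UTC-2).
Maria ∩ Rina: 07:15-09:00, 12:45-13:00, 13:45-15:30.
Maria ∩ Rina ∩ Kira: 07:15-09:00, 12:45-13:00, 13:45-15:30.

07:15-09:00, 12:45-13:00, 13:45-15:30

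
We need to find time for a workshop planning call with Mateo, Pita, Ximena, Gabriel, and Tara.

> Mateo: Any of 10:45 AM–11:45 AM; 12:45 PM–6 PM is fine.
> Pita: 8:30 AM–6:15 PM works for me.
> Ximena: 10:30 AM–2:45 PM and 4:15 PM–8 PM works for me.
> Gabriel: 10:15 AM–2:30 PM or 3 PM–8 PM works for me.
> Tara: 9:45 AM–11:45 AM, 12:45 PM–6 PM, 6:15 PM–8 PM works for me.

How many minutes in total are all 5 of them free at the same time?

Mateo ∩ Pita: 10:45-11:45, 12:45-18:00.
Mateo ∩ Pita ∩ Ximena: 10:45-11:45, 12:45-14:45, 16:15-18:00.
Mateo ∩ Pita ∩ Ximena ∩ Gabriel: 10:45-11:45, 12:45-14:30, 16:15-18:00.
Mateo ∩ Pita ∩ Ximena ∩ Gabriel ∩ Tara: 10:45-11:45, 12:45-14:30, 16:15-18:00.
Summing the common windows: 60 + 105 + 105 = 270 minutes.

270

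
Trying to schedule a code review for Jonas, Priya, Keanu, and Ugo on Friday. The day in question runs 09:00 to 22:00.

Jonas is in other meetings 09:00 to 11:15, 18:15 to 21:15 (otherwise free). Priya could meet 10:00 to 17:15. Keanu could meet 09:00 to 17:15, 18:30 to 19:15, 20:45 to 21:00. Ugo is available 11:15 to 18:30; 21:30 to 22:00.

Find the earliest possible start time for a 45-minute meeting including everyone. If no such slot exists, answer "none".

11:15

Jonas free: 11:15-18:15, 21:15-22:00 (invert busy blocks within the working day).
Priya free: 10:00-17:15.
Keanu free: 09:00-17:15, 18:30-19:15, 20:45-21:00.
Ugo free: 11:15-18:30, 21:30-22:00.
Jonas ∩ Priya: 11:15-17:15.
Jonas ∩ Priya ∩ Keanu: 11:15-17:15.
Jonas ∩ Priya ∩ Keanu ∩ Ugo: 11:15-17:15.
So the common availability across everyone is 11:15-17:15.
The first common window of at least 45 minutes is 11:15-17:15, so the earliest start is 11:15.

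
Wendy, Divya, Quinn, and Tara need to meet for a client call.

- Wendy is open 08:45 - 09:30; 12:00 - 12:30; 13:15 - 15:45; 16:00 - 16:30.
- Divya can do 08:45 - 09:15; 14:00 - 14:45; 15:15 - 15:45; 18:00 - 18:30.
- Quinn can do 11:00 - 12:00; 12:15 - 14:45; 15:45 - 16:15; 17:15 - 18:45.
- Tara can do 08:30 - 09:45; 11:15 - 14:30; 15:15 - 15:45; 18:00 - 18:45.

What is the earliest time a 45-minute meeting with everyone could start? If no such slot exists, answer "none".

none

Wendy ∩ Divya: 08:45-09:15, 14:00-14:45, 15:15-15:45.
Wendy ∩ Divya ∩ Quinn: 14:00-14:45.
Wendy ∩ Divya ∩ Quinn ∩ Tara: 14:00-14:30.
So the common availability across everyone is 14:00-14:30.
No common window is at least 45 minutes long.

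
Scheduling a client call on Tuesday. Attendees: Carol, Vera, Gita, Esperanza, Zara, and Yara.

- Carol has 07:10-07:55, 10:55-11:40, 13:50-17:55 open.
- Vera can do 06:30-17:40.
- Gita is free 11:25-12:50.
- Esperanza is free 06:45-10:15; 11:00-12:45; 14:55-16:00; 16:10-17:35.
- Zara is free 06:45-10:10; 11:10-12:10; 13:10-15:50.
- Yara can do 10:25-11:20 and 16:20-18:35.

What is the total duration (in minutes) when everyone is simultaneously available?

0

Carol ∩ Vera: 07:10-07:55, 10:55-11:40, 13:50-17:40.
Carol ∩ Vera ∩ Gita: 11:25-11:40.
Carol ∩ Vera ∩ Gita ∩ Esperanza: 11:25-11:40.
Carol ∩ Vera ∩ Gita ∩ Esperanza ∩ Zara: 11:25-11:40.
Carol ∩ Vera ∩ Gita ∩ Esperanza ∩ Zara ∩ Yara: ∅.
There is no time when everyone is free.
There is no common window, so the total is 0 minutes.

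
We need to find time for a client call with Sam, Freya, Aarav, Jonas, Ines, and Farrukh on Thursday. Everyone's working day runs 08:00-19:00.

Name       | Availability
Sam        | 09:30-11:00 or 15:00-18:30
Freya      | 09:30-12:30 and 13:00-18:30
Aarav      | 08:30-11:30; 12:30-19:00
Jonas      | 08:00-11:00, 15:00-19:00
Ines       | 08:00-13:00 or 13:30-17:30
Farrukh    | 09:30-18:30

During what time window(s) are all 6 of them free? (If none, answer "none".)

09:30-11:00, 15:00-17:30

Sam ∩ Freya: 09:30-11:00, 15:00-18:30.
Sam ∩ Freya ∩ Aarav: 09:30-11:00, 15:00-18:30.
Sam ∩ Freya ∩ Aarav ∩ Jonas: 09:30-11:00, 15:00-18:30.
Sam ∩ Freya ∩ Aarav ∩ Jonas ∩ Ines: 09:30-11:00, 15:00-17:30.
Sam ∩ Freya ∩ Aarav ∩ Jonas ∩ Ines ∩ Farrukh: 09:30-11:00, 15:00-17:30.
Those are the intersection windows.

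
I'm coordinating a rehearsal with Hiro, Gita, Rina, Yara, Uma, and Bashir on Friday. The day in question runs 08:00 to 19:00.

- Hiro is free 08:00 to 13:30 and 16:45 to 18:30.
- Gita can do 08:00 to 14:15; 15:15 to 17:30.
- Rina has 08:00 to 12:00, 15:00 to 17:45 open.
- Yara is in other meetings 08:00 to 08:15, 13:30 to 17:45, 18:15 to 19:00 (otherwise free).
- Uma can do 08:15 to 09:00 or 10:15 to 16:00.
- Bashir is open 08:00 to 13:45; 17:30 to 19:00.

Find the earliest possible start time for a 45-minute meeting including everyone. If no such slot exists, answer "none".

08:15

Hiro free: 08:00-13:30, 16:45-18:30.
Gita free: 08:00-14:15, 15:15-17:30.
Rina free: 08:00-12:00, 15:00-17:45.
Yara free: 08:15-13:30, 17:45-18:15 (invert busy blocks within the working day).
Uma free: 08:15-09:00, 10:15-16:00.
Bashir free: 08:00-13:45, 17:30-19:00.
Hiro ∩ Gita: 08:00-13:30, 16:45-17:30.
Hiro ∩ Gita ∩ Rina: 08:00-12:00, 16:45-17:30.
Hiro ∩ Gita ∩ Rina ∩ Yara: 08:15-12:00.
Hiro ∩ Gita ∩ Rina ∩ Yara ∩ Uma: 08:15-09:00, 10:15-12:00.
Hiro ∩ Gita ∩ Rina ∩ Yara ∩ Uma ∩ Bashir: 08:15-09:00, 10:15-12:00.
So the common availability across everyone is 08:15-09:00, 10:15-12:00.
The first common window of at least 45 minutes is 08:15-09:00, so the earliest start is 08:15.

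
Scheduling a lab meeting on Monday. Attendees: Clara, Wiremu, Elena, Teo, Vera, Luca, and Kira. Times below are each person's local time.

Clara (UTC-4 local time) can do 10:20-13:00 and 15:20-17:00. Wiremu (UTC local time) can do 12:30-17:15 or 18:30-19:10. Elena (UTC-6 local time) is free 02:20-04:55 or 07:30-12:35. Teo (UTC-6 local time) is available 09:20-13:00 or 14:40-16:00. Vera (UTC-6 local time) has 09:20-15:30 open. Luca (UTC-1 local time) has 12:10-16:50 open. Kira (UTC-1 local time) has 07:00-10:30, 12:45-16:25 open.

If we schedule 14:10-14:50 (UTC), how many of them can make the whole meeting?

Clara in UTC: 14:20-17:00, 19:20-21:00 (add 4h to convert from UTC-4).
Wiremu in UTC: 12:30-17:15, 18:30-19:10.
Elena in UTC: 08:20-10:55, 13:30-18:35 (add 6h to convert from UTC-6).
Teo in UTC: 15:20-19:00, 20:40-22:00 (add 6h to convert from UTC-6).
Vera in UTC: 15:20-21:30 (add 6h to convert from UTC-6).
Luca in UTC: 13:10-17:50 (add 1h to convert from UTC-1).
Kira in UTC: 08:00-11:30, 13:45-17:25 (add 1h to convert from UTC-1).
Wiremu, Elena, Luca, and Kira can make the full 14:10-14:50 slot — that's 4.

4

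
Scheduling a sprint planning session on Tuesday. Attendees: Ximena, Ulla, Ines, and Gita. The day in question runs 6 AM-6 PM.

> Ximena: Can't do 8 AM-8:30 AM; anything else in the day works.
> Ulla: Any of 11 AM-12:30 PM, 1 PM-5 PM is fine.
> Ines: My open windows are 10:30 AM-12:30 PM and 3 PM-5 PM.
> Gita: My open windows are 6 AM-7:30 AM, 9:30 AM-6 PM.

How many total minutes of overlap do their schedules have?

Ximena free: 06:00-08:00, 08:30-18:00 (invert busy blocks within the working day).
Ulla free: 11:00-12:30, 13:00-17:00.
Ines free: 10:30-12:30, 15:00-17:00.
Gita free: 06:00-07:30, 09:30-18:00.
Ximena ∩ Ulla: 11:00-12:30, 13:00-17:00.
Ximena ∩ Ulla ∩ Ines: 11:00-12:30, 15:00-17:00.
Ximena ∩ Ulla ∩ Ines ∩ Gita: 11:00-12:30, 15:00-17:00.
Summing the common windows: 90 + 120 = 210 minutes.

210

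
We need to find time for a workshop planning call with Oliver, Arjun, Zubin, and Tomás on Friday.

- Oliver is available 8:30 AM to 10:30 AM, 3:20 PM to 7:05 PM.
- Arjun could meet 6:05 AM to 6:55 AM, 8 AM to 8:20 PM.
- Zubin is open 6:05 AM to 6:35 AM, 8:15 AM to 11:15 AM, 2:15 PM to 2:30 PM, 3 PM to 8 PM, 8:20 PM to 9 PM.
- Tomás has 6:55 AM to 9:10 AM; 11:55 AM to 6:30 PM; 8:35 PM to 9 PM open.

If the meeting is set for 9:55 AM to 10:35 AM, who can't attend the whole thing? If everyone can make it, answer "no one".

Oliver: not fully free for 09:55-10:35. Arjun: free for 09:55-10:35. Zubin: free for 09:55-10:35. Tomás: not fully free for 09:55-10:35.

Oliver, Tomás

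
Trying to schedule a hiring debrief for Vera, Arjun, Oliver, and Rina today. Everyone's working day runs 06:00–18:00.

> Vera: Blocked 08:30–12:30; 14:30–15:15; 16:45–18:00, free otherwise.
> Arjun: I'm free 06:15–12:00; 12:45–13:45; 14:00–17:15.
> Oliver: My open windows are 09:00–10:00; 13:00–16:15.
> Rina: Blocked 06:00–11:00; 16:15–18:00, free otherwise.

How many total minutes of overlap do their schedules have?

Vera free: 06:00-08:30, 12:30-14:30, 15:15-16:45 (invert busy blocks within the working day).
Arjun free: 06:15-12:00, 12:45-13:45, 14:00-17:15.
Oliver free: 09:00-10:00, 13:00-16:15.
Rina free: 11:00-16:15 (invert busy blocks within the working day).
Vera ∩ Arjun: 06:15-08:30, 12:45-13:45, 14:00-14:30, 15:15-16:45.
Vera ∩ Arjun ∩ Oliver: 13:00-13:45, 14:00-14:30, 15:15-16:15.
Vera ∩ Arjun ∩ Oliver ∩ Rina: 13:00-13:45, 14:00-14:30, 15:15-16:15.
So the common availability across everyone is 13:00-13:45, 14:00-14:30, 15:15-16:15.
Summing the common windows: 45 + 30 + 60 = 135 minutes.

135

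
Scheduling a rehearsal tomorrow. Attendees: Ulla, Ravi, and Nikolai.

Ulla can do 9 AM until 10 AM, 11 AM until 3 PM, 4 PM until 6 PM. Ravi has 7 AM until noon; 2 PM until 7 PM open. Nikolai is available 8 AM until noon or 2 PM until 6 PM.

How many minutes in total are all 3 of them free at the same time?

300

Ulla ∩ Ravi: 09:00-10:00, 11:00-12:00, 14:00-15:00, 16:00-18:00.
Ulla ∩ Ravi ∩ Nikolai: 09:00-10:00, 11:00-12:00, 14:00-15:00, 16:00-18:00.
Those are the intersection windows.
Summing the common windows: 60 + 60 + 60 + 120 = 300 minutes.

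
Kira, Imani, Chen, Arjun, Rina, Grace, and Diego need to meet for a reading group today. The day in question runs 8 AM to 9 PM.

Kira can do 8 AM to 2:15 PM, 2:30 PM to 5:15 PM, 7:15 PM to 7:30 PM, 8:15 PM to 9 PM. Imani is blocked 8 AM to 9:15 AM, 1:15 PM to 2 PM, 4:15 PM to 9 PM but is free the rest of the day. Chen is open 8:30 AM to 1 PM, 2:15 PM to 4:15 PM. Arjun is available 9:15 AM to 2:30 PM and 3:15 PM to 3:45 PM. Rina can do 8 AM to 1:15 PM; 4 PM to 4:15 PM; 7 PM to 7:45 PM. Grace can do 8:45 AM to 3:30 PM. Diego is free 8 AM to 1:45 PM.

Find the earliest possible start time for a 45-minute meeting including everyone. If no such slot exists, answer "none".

Kira free: 08:00-14:15, 14:30-17:15, 19:15-19:30, 20:15-21:00.
Imani free: 09:15-13:15, 14:00-16:15 (invert busy blocks within the working day).
Chen free: 08:30-13:00, 14:15-16:15.
Arjun free: 09:15-14:30, 15:15-15:45.
Rina free: 08:00-13:15, 16:00-16:15, 19:00-19:45.
Grace free: 08:45-15:30.
Diego free: 08:00-13:45.
Kira ∩ Imani: 09:15-13:15, 14:00-14:15, 14:30-16:15.
Kira ∩ Imani ∩ Chen: 09:15-13:00, 14:30-16:15.
Kira ∩ Imani ∩ Chen ∩ Arjun: 09:15-13:00, 15:15-15:45.
Kira ∩ Imani ∩ Chen ∩ Arjun ∩ Rina: 09:15-13:00.
Kira ∩ Imani ∩ Chen ∩ Arjun ∩ Rina ∩ Grace: 09:15-13:00.
Kira ∩ Imani ∩ Chen ∩ Arjun ∩ Rina ∩ Grace ∩ Diego: 09:15-13:00.
So the common availability across everyone is 09:15-13:00.
The first common window of at least 45 minutes is 09:15-13:00, so the earliest start is 09:15.

09:15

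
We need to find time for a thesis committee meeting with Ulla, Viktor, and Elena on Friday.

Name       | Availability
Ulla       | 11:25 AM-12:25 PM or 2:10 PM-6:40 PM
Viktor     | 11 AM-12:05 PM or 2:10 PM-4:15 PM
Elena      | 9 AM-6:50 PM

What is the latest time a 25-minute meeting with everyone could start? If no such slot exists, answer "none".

15:50

Ulla ∩ Viktor: 11:25-12:05, 14:10-16:15.
Ulla ∩ Viktor ∩ Elena: 11:25-12:05, 14:10-16:15.
So the common availability across everyone is 11:25-12:05, 14:10-16:15.
The last common window of at least 25 minutes is 14:10-16:15; a 25-minute meeting can start as late as 15:50 and still end by 16:15.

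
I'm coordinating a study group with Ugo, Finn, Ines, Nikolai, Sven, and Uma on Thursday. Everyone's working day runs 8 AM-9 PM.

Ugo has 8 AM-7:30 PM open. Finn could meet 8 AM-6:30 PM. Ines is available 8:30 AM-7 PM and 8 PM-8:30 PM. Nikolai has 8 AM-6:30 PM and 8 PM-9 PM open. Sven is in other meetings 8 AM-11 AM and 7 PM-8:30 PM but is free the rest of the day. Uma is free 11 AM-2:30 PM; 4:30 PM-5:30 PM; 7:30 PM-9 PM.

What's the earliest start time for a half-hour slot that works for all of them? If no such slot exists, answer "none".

Ugo free: 08:00-19:30.
Finn free: 08:00-18:30.
Ines free: 08:30-19:00, 20:00-20:30.
Nikolai free: 08:00-18:30, 20:00-21:00.
Sven free: 11:00-19:00, 20:30-21:00 (invert busy blocks within the working day).
Uma free: 11:00-14:30, 16:30-17:30, 19:30-21:00.
Ugo ∩ Finn: 08:00-18:30.
Ugo ∩ Finn ∩ Ines: 08:30-18:30.
Ugo ∩ Finn ∩ Ines ∩ Nikolai: 08:30-18:30.
Ugo ∩ Finn ∩ Ines ∩ Nikolai ∩ Sven: 11:00-18:30.
Ugo ∩ Finn ∩ Ines ∩ Nikolai ∩ Sven ∩ Uma: 11:00-14:30, 16:30-17:30.
So the common availability across everyone is 11:00-14:30, 16:30-17:30.
The first common window of at least 30 minutes is 11:00-14:30, so the earliest start is 11:00.

11:00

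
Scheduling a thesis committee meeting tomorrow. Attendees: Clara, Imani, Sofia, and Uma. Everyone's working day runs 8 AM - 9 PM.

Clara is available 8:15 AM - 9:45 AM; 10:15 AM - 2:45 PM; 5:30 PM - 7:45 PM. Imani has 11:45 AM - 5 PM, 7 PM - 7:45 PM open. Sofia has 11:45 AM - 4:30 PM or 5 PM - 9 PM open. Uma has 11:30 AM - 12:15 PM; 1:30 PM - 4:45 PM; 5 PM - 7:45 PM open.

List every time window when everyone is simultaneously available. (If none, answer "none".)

Clara ∩ Imani: 11:45-14:45, 19:00-19:45.
Clara ∩ Imani ∩ Sofia: 11:45-14:45, 19:00-19:45.
Clara ∩ Imani ∩ Sofia ∩ Uma: 11:45-12:15, 13:30-14:45, 19:00-19:45.

11:45-12:15, 13:30-14:45, 19:00-19:45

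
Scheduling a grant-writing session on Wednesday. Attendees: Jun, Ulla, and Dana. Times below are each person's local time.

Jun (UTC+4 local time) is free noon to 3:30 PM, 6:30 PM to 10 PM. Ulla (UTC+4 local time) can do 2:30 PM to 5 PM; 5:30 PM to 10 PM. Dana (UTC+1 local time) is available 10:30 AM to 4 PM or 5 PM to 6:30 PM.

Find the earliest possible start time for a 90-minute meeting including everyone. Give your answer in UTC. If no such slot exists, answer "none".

Jun in UTC: 08:00-11:30, 14:30-18:00 (subtract 4h to convert from UTC+4).
Ulla in UTC: 10:30-13:00, 13:30-18:00 (subtract 4h to convert from UTC+4).
Dana in UTC: 09:30-15:00, 16:00-17:30 (subtract 1h to convert from UTC+1).
Jun ∩ Ulla: 10:30-11:30, 14:30-18:00.
Jun ∩ Ulla ∩ Dana: 10:30-11:30, 14:30-15:00, 16:00-17:30.
The first common window of at least 90 minutes is 16:00-17:30, so the earliest start is 16:00.

16:00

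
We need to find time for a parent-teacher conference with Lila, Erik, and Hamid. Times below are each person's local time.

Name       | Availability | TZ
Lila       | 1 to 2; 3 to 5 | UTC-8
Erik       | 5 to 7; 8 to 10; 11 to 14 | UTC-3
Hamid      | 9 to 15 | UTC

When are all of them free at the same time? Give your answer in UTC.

Lila in UTC: 09:00-10:00, 11:00-13:00 (add 8h to convert from UTC-8).
Erik in UTC: 08:00-10:00, 11:00-13:00, 14:00-17:00 (add 3h to convert from UTC-3).
Hamid in UTC: 09:00-15:00.
Lila ∩ Erik: 09:00-10:00, 11:00-13:00.
Lila ∩ Erik ∩ Hamid: 09:00-10:00, 11:00-13:00.

09:00-10:00, 11:00-13:00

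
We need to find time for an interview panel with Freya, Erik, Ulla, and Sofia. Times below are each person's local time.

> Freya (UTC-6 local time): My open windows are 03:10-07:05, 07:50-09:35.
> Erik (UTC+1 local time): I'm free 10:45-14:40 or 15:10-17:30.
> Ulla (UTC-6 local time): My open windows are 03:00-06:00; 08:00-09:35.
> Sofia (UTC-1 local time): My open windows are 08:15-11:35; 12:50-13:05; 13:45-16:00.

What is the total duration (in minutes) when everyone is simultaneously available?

185

Freya in UTC: 09:10-13:05, 13:50-15:35 (add 6h to convert from UTC-6).
Erik in UTC: 09:45-13:40, 14:10-16:30 (subtract 1h to convert from UTC+1).
Ulla in UTC: 09:00-12:00, 14:00-15:35 (add 6h to convert from UTC-6).
Sofia in UTC: 09:15-12:35, 13:50-14:05, 14:45-17:00 (add 1h to convert from UTC-1).
Freya ∩ Erik: 09:45-13:05, 14:10-15:35.
Freya ∩ Erik ∩ Ulla: 09:45-12:00, 14:10-15:35.
Freya ∩ Erik ∩ Ulla ∩ Sofia: 09:45-12:00, 14:45-15:35.
Those are the intersection windows.
Summing the common windows: 135 + 50 = 185 minutes.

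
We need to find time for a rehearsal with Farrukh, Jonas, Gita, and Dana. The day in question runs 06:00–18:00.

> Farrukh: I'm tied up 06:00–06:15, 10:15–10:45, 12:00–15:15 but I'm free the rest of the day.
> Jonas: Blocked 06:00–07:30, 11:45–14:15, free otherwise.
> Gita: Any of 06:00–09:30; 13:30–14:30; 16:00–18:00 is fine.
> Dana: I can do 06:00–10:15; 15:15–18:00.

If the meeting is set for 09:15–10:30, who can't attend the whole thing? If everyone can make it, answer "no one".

Dana, Farrukh, Gita

Farrukh free: 06:15-10:15, 10:45-12:00, 15:15-18:00 (invert busy blocks within the working day).
Jonas free: 07:30-11:45, 14:15-18:00 (invert busy blocks within the working day).
Gita free: 06:00-09:30, 13:30-14:30, 16:00-18:00.
Dana free: 06:00-10:15, 15:15-18:00.
Farrukh: not fully free for 09:15-10:30. Jonas: free for 09:15-10:30. Gita: not fully free for 09:15-10:30. Dana: not fully free for 09:15-10:30.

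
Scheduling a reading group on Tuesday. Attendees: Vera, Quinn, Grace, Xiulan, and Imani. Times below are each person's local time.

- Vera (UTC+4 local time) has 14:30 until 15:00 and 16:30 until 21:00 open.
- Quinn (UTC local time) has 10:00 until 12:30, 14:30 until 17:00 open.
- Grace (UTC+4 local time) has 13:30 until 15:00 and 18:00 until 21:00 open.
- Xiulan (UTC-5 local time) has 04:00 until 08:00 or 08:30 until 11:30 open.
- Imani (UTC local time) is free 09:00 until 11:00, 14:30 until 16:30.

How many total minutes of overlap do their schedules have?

Vera in UTC: 10:30-11:00, 12:30-17:00 (subtract 4h to convert from UTC+4).
Quinn in UTC: 10:00-12:30, 14:30-17:00.
Grace in UTC: 09:30-11:00, 14:00-17:00 (subtract 4h to convert from UTC+4).
Xiulan in UTC: 09:00-13:00, 13:30-16:30 (add 5h to convert from UTC-5).
Imani in UTC: 09:00-11:00, 14:30-16:30.
Vera ∩ Quinn: 10:30-11:00, 14:30-17:00.
Vera ∩ Quinn ∩ Grace: 10:30-11:00, 14:30-17:00.
Vera ∩ Quinn ∩ Grace ∩ Xiulan: 10:30-11:00, 14:30-16:30.
Vera ∩ Quinn ∩ Grace ∩ Xiulan ∩ Imani: 10:30-11:00, 14:30-16:30.
Those are the intersection windows.
Summing the common windows: 30 + 120 = 150 minutes.

150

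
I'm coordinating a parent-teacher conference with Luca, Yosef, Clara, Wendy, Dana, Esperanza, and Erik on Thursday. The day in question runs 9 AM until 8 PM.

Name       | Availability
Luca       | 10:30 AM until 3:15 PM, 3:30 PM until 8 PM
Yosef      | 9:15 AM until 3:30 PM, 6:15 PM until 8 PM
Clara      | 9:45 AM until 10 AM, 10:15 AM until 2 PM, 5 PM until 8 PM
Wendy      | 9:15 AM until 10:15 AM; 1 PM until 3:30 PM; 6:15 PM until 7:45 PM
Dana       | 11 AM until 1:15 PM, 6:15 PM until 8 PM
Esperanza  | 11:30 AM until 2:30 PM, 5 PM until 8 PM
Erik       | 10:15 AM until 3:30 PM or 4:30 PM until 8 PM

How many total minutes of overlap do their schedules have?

Luca ∩ Yosef: 10:30-15:15, 18:15-20:00.
Luca ∩ Yosef ∩ Clara: 10:30-14:00, 18:15-20:00.
Luca ∩ Yosef ∩ Clara ∩ Wendy: 13:00-14:00, 18:15-19:45.
Luca ∩ Yosef ∩ Clara ∩ Wendy ∩ Dana: 13:00-13:15, 18:15-19:45.
Luca ∩ Yosef ∩ Clara ∩ Wendy ∩ Dana ∩ Esperanza: 13:00-13:15, 18:15-19:45.
Luca ∩ Yosef ∩ Clara ∩ Wendy ∩ Dana ∩ Esperanza ∩ Erik: 13:00-13:15, 18:15-19:45.
Summing the common windows: 15 + 90 = 105 minutes.

105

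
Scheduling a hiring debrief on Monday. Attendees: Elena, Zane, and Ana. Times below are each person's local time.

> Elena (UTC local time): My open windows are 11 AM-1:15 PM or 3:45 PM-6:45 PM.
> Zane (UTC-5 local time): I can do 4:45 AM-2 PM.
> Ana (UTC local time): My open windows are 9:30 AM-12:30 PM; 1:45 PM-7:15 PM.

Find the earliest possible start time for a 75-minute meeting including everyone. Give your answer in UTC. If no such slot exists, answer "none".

11:00

Elena in UTC: 11:00-13:15, 15:45-18:45.
Zane in UTC: 09:45-19:00 (add 5h to convert from UTC-5).
Ana in UTC: 09:30-12:30, 13:45-19:15.
Elena ∩ Zane: 11:00-13:15, 15:45-18:45.
Elena ∩ Zane ∩ Ana: 11:00-12:30, 15:45-18:45.
Those are the intersection windows.
The first common window of at least 75 minutes is 11:00-12:30, so the earliest start is 11:00.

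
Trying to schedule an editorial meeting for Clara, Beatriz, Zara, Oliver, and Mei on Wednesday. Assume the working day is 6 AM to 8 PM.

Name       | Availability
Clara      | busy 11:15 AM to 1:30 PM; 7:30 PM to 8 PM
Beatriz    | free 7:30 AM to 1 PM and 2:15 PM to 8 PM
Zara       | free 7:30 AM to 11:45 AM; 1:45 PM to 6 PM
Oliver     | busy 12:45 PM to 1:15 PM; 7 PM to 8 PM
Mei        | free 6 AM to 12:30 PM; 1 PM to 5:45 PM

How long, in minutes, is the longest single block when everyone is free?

225

Clara free: 06:00-11:15, 13:30-19:30 (invert busy blocks within the working day).
Beatriz free: 07:30-13:00, 14:15-20:00.
Zara free: 07:30-11:45, 13:45-18:00.
Oliver free: 06:00-12:45, 13:15-19:00 (invert busy blocks within the working day).
Mei free: 06:00-12:30, 13:00-17:45.
Clara ∩ Beatriz: 07:30-11:15, 14:15-19:30.
Clara ∩ Beatriz ∩ Zara: 07:30-11:15, 14:15-18:00.
Clara ∩ Beatriz ∩ Zara ∩ Oliver: 07:30-11:15, 14:15-18:00.
Clara ∩ Beatriz ∩ Zara ∩ Oliver ∩ Mei: 07:30-11:15, 14:15-17:45.
The longest is 07:30-11:15 at 225 minutes.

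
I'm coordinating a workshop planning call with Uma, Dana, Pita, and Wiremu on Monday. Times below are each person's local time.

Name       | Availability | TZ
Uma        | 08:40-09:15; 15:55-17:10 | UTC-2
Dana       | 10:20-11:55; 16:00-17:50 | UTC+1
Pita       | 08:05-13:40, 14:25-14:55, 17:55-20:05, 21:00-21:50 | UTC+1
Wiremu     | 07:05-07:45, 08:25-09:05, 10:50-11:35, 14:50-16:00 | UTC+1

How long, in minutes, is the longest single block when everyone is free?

Uma in UTC: 10:40-11:15, 17:55-19:10 (add 2h to convert from UTC-2).
Dana in UTC: 09:20-10:55, 15:00-16:50 (subtract 1h to convert from UTC+1).
Pita in UTC: 07:05-12:40, 13:25-13:55, 16:55-19:05, 20:00-20:50 (subtract 1h to convert from UTC+1).
Wiremu in UTC: 06:05-06:45, 07:25-08:05, 09:50-10:35, 13:50-15:00 (subtract 1h to convert from UTC+1).
Uma ∩ Dana: 10:40-10:55.
Uma ∩ Dana ∩ Pita: 10:40-10:55.
Uma ∩ Dana ∩ Pita ∩ Wiremu: ∅.
There is no time when everyone is free.
No common window exists, so the longest block is 0 minutes.

0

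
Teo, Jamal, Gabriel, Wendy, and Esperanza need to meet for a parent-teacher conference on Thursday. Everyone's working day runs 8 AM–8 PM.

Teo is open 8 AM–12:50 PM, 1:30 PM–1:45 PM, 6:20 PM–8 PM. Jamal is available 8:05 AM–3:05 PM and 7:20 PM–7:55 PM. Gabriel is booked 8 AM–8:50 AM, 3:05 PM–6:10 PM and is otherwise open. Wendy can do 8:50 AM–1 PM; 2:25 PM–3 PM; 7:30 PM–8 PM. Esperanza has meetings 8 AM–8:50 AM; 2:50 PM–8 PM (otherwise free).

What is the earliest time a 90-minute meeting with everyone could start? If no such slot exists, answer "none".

08:50

Teo free: 08:00-12:50, 13:30-13:45, 18:20-20:00.
Jamal free: 08:05-15:05, 19:20-19:55.
Gabriel free: 08:50-15:05, 18:10-20:00 (invert busy blocks within the working day).
Wendy free: 08:50-13:00, 14:25-15:00, 19:30-20:00.
Esperanza free: 08:50-14:50 (invert busy blocks within the working day).
Teo ∩ Jamal: 08:05-12:50, 13:30-13:45, 19:20-19:55.
Teo ∩ Jamal ∩ Gabriel: 08:50-12:50, 13:30-13:45, 19:20-19:55.
Teo ∩ Jamal ∩ Gabriel ∩ Wendy: 08:50-12:50, 19:30-19:55.
Teo ∩ Jamal ∩ Gabriel ∩ Wendy ∩ Esperanza: 08:50-12:50.
The first common window of at least 90 minutes is 08:50-12:50, so the earliest start is 08:50.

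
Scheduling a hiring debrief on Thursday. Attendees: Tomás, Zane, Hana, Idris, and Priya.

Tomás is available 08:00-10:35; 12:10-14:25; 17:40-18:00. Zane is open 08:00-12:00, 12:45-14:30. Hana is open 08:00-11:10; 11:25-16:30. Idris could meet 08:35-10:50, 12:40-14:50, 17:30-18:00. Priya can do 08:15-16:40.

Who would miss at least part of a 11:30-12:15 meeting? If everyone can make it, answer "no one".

Idris, Tomás, Zane

Tomás: not fully free for 11:30-12:15. Zane: not fully free for 11:30-12:15. Hana: free for 11:30-12:15. Idris: not fully free for 11:30-12:15. Priya: free for 11:30-12:15.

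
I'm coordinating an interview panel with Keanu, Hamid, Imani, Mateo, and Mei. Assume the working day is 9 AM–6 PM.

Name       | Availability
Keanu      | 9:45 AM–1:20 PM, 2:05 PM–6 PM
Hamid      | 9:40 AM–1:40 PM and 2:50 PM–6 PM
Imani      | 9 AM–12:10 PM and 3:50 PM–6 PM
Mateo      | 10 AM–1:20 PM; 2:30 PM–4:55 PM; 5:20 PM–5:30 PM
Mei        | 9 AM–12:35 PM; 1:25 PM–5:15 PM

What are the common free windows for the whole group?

10:00-12:10, 15:50-16:55

Keanu ∩ Hamid: 09:45-13:20, 14:50-18:00.
Keanu ∩ Hamid ∩ Imani: 09:45-12:10, 15:50-18:00.
Keanu ∩ Hamid ∩ Imani ∩ Mateo: 10:00-12:10, 15:50-16:55, 17:20-17:30.
Keanu ∩ Hamid ∩ Imani ∩ Mateo ∩ Mei: 10:00-12:10, 15:50-16:55.
So the common availability across everyone is 10:00-12:10, 15:50-16:55.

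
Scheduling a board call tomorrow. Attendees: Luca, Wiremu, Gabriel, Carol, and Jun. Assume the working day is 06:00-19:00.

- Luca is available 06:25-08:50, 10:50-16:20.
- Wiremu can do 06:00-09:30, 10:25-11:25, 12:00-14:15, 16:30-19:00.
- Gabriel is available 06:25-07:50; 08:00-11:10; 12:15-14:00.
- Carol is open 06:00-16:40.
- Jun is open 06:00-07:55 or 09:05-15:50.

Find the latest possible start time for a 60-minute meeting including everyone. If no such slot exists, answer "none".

13:00

Luca ∩ Wiremu: 06:25-08:50, 10:50-11:25, 12:00-14:15.
Luca ∩ Wiremu ∩ Gabriel: 06:25-07:50, 08:00-08:50, 10:50-11:10, 12:15-14:00.
Luca ∩ Wiremu ∩ Gabriel ∩ Carol: 06:25-07:50, 08:00-08:50, 10:50-11:10, 12:15-14:00.
Luca ∩ Wiremu ∩ Gabriel ∩ Carol ∩ Jun: 06:25-07:50, 10:50-11:10, 12:15-14:00.
So the common availability across everyone is 06:25-07:50, 10:50-11:10, 12:15-14:00.
The last common window of at least 60 minutes is 12:15-14:00; a 60-minute meeting can start as late as 13:00 and still end by 14:00.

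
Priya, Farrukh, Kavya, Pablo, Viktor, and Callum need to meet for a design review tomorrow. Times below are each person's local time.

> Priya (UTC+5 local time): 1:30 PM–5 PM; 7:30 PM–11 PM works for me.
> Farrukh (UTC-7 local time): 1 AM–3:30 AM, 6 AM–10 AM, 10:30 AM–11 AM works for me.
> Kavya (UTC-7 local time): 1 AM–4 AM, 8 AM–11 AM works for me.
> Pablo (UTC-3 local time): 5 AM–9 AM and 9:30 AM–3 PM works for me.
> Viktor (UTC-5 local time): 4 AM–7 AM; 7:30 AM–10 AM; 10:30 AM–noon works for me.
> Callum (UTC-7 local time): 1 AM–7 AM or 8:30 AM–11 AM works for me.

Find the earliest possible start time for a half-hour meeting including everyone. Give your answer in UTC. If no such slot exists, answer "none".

Priya in UTC: 08:30-12:00, 14:30-18:00 (subtract 5h to convert from UTC+5).
Farrukh in UTC: 08:00-10:30, 13:00-17:00, 17:30-18:00 (add 7h to convert from UTC-7).
Kavya in UTC: 08:00-11:00, 15:00-18:00 (add 7h to convert from UTC-7).
Pablo in UTC: 08:00-12:00, 12:30-18:00 (add 3h to convert from UTC-3).
Viktor in UTC: 09:00-12:00, 12:30-15:00, 15:30-17:00 (add 5h to convert from UTC-5).
Callum in UTC: 08:00-14:00, 15:30-18:00 (add 7h to convert from UTC-7).
Priya ∩ Farrukh: 08:30-10:30, 14:30-17:00, 17:30-18:00.
Priya ∩ Farrukh ∩ Kavya: 08:30-10:30, 15:00-17:00, 17:30-18:00.
Priya ∩ Farrukh ∩ Kavya ∩ Pablo: 08:30-10:30, 15:00-17:00, 17:30-18:00.
Priya ∩ Farrukh ∩ Kavya ∩ Pablo ∩ Viktor: 09:00-10:30, 15:30-17:00.
Priya ∩ Farrukh ∩ Kavya ∩ Pablo ∩ Viktor ∩ Callum: 09:00-10:30, 15:30-17:00.
The first common window of at least 30 minutes is 09:00-10:30, so the earliest start is 09:00.

09:00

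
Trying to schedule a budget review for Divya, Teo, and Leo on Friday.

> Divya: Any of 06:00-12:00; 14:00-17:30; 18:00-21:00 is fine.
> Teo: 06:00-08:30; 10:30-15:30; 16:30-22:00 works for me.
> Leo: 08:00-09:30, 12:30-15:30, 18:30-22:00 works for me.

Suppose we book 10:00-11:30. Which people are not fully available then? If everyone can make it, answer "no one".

Divya: free for 10:00-11:30. Teo: not fully free for 10:00-11:30. Leo: not fully free for 10:00-11:30.

Leo, Teo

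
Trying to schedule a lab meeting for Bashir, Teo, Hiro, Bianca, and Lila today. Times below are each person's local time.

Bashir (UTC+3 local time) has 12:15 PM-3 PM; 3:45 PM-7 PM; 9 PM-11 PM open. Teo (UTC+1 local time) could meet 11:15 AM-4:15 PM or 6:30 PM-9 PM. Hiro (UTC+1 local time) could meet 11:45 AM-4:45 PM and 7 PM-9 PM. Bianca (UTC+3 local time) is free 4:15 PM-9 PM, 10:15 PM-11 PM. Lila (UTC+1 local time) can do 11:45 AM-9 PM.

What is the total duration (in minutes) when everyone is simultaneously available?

Bashir in UTC: 09:15-12:00, 12:45-16:00, 18:00-20:00 (subtract 3h to convert from UTC+3).
Teo in UTC: 10:15-15:15, 17:30-20:00 (subtract 1h to convert from UTC+1).
Hiro in UTC: 10:45-15:45, 18:00-20:00 (subtract 1h to convert from UTC+1).
Bianca in UTC: 13:15-18:00, 19:15-20:00 (subtract 3h to convert from UTC+3).
Lila in UTC: 10:45-20:00 (subtract 1h to convert from UTC+1).
Bashir ∩ Teo: 10:15-12:00, 12:45-15:15, 18:00-20:00.
Bashir ∩ Teo ∩ Hiro: 10:45-12:00, 12:45-15:15, 18:00-20:00.
Bashir ∩ Teo ∩ Hiro ∩ Bianca: 13:15-15:15, 19:15-20:00.
Bashir ∩ Teo ∩ Hiro ∩ Bianca ∩ Lila: 13:15-15:15, 19:15-20:00.
So the common availability across everyone is 13:15-15:15, 19:15-20:00.
Summing the common windows: 120 + 45 = 165 minutes.

165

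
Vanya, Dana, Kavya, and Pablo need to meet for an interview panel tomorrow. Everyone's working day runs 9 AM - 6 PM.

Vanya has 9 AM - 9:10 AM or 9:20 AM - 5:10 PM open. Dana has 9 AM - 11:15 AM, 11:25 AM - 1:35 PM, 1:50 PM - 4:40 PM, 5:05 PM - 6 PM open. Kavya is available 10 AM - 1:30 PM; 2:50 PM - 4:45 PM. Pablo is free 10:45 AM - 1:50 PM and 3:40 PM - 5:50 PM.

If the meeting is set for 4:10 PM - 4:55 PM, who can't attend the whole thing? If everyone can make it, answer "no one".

Vanya: free for 16:10-16:55. Dana: not fully free for 16:10-16:55. Kavya: not fully free for 16:10-16:55. Pablo: free for 16:10-16:55.

Dana, Kavya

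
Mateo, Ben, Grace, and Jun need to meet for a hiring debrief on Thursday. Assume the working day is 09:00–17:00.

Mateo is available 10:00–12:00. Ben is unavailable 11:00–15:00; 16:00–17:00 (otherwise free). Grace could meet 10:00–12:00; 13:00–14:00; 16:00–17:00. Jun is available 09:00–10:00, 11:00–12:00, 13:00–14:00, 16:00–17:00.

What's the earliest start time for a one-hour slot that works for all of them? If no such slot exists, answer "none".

none

Mateo free: 10:00-12:00.
Ben free: 09:00-11:00, 15:00-16:00 (invert busy blocks within the working day).
Grace free: 10:00-12:00, 13:00-14:00, 16:00-17:00.
Jun free: 09:00-10:00, 11:00-12:00, 13:00-14:00, 16:00-17:00.
Mateo ∩ Ben: 10:00-11:00.
Mateo ∩ Ben ∩ Grace: 10:00-11:00.
Mateo ∩ Ben ∩ Grace ∩ Jun: ∅.
There is no time when everyone is free.
No common window is at least 60 minutes long.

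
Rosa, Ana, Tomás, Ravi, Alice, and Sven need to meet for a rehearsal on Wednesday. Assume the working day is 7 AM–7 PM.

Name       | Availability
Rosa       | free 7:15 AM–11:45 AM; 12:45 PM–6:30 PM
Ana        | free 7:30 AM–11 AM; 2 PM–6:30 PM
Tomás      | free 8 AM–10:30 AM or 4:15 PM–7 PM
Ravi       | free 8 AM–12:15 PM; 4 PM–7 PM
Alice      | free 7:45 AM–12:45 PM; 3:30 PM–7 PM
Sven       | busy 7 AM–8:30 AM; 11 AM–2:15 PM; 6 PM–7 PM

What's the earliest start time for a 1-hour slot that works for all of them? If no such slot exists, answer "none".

08:30

Rosa free: 07:15-11:45, 12:45-18:30.
Ana free: 07:30-11:00, 14:00-18:30.
Tomás free: 08:00-10:30, 16:15-19:00.
Ravi free: 08:00-12:15, 16:00-19:00.
Alice free: 07:45-12:45, 15:30-19:00.
Sven free: 08:30-11:00, 14:15-18:00 (invert busy blocks within the working day).
Rosa ∩ Ana: 07:30-11:00, 14:00-18:30.
Rosa ∩ Ana ∩ Tomás: 08:00-10:30, 16:15-18:30.
Rosa ∩ Ana ∩ Tomás ∩ Ravi: 08:00-10:30, 16:15-18:30.
Rosa ∩ Ana ∩ Tomás ∩ Ravi ∩ Alice: 08:00-10:30, 16:15-18:30.
Rosa ∩ Ana ∩ Tomás ∩ Ravi ∩ Alice ∩ Sven: 08:30-10:30, 16:15-18:00.
The first common window of at least 60 minutes is 08:30-10:30, so the earliest start is 08:30.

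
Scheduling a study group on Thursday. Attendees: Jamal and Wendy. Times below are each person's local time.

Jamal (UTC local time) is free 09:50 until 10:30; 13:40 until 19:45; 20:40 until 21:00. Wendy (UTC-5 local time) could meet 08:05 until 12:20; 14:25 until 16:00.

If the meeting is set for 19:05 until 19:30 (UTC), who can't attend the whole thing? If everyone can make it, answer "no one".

Wendy

Jamal in UTC: 09:50-10:30, 13:40-19:45, 20:40-21:00.
Wendy in UTC: 13:05-17:20, 19:25-21:00 (add 5h to convert from UTC-5).
Jamal: free for 19:05-19:30. Wendy: not fully free for 19:05-19:30.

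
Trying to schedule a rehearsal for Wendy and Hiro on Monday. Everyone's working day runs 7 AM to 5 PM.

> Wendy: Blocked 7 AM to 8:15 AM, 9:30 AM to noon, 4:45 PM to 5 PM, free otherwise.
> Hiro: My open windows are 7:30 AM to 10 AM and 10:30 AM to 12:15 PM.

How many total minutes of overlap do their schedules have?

Wendy free: 08:15-09:30, 12:00-16:45 (invert busy blocks within the working day).
Hiro free: 07:30-10:00, 10:30-12:15.
Wendy ∩ Hiro: 08:15-09:30, 12:00-12:15.
Summing the common windows: 75 + 15 = 90 minutes.

90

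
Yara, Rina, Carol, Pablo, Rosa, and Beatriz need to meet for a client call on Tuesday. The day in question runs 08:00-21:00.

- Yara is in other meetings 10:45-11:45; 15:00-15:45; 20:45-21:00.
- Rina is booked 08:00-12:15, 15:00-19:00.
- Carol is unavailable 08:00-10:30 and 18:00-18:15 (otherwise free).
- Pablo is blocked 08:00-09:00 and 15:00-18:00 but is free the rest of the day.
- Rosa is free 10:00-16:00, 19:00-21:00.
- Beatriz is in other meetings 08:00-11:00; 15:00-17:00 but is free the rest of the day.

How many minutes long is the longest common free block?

Yara free: 08:00-10:45, 11:45-15:00, 15:45-20:45 (invert busy blocks within the working day).
Rina free: 12:15-15:00, 19:00-21:00 (invert busy blocks within the working day).
Carol free: 10:30-18:00, 18:15-21:00 (invert busy blocks within the working day).
Pablo free: 09:00-15:00, 18:00-21:00 (invert busy blocks within the working day).
Rosa free: 10:00-16:00, 19:00-21:00.
Beatriz free: 11:00-15:00, 17:00-21:00 (invert busy blocks within the working day).
Yara ∩ Rina: 12:15-15:00, 19:00-20:45.
Yara ∩ Rina ∩ Carol: 12:15-15:00, 19:00-20:45.
Yara ∩ Rina ∩ Carol ∩ Pablo: 12:15-15:00, 19:00-20:45.
Yara ∩ Rina ∩ Carol ∩ Pablo ∩ Rosa: 12:15-15:00, 19:00-20:45.
Yara ∩ Rina ∩ Carol ∩ Pablo ∩ Rosa ∩ Beatriz: 12:15-15:00, 19:00-20:45.
The longest is 12:15-15:00 at 165 minutes.

165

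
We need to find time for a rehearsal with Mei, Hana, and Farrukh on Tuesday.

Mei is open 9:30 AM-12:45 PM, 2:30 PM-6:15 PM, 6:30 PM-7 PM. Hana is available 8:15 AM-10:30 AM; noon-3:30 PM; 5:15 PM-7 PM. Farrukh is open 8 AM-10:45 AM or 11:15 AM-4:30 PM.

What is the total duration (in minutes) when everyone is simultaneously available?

165

Mei ∩ Hana: 09:30-10:30, 12:00-12:45, 14:30-15:30, 17:15-18:15, 18:30-19:00.
Mei ∩ Hana ∩ Farrukh: 09:30-10:30, 12:00-12:45, 14:30-15:30.
Summing the common windows: 60 + 45 + 60 = 165 minutes.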